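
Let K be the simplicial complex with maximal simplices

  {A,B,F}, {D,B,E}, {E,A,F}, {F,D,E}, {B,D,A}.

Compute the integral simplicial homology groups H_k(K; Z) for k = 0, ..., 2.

K has 5 vertices, 10 edges, 5 triangles.
rank ∂_0 = 0, rank ∂_1 = 4 ⇒ b_0 = 5 − 0 − 4 = 1; all invariant factors of ∂_1 are 1 so no torsion. So H_0 = Z.
rank ∂_1 = 4, rank ∂_2 = 5 ⇒ b_1 = 10 − 4 − 5 = 1; all invariant factors of ∂_2 are 1 so no torsion. So H_1 = Z.
rank ∂_2 = 5, rank ∂_3 = 0 ⇒ b_2 = 5 − 5 − 0 = 0. So H_2 = 0.

H_0 ≅ Z,  H_1 ≅ Z,  H_2 = 0.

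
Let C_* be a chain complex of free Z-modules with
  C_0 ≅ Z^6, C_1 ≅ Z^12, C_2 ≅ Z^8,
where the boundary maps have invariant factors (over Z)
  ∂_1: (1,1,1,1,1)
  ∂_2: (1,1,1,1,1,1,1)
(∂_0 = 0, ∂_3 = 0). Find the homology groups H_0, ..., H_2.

H_0 = Z,  H_1 = 0,  H_2 = Z.

H_0: b_0 = 6 − 0 − 5 = 1; torsion from ∂_1 factors > 1: none. So H_0 = Z.
H_1: b_1 = 12 − 5 − 7 = 0; torsion from ∂_2 factors > 1: none. So H_1 = 0.
H_2: b_2 = 8 − 7 − 0 = 1; torsion from ∂_3 factors > 1: none. So H_2 = Z.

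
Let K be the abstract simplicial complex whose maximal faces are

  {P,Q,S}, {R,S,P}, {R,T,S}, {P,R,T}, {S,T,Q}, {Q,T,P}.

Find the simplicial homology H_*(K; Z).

H_0 = Z,  H_1 = 0,  H_2 = Z.

K has 5 vertices, 9 edges, 6 triangles.
rank ∂_0 = 0, rank ∂_1 = 4 ⇒ b_0 = 5 − 0 − 4 = 1; all invariant factors of ∂_1 are 1 so no torsion. So H_0 ≅ Z.
rank ∂_1 = 4, rank ∂_2 = 5 ⇒ b_1 = 9 − 4 − 5 = 0; all invariant factors of ∂_2 are 1 so no torsion. So H_1 ≅ 0.
rank ∂_2 = 5, rank ∂_3 = 0 ⇒ b_2 = 6 − 5 − 0 = 1. So H_2 ≅ Z.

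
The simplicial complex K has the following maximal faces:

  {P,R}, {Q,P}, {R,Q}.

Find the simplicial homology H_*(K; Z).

H_0 = Z,  H_1 = Z.

Take the total order P < Q < R on the vertex set. Then K (dimension 1) consists of the simplices:

  0-simplices (3): P, Q, R
  1-simplices (3): PQ, PR, QR

so the chain groups are C_0 ≅ Z^3, C_1 ≅ Z^3.

The boundary map ∂_1: C_1 → C_0 is given by ∂[p,q] = [q] − [p].
The resulting 3×3 matrix has rank 2, and its Smith normal form has invariant factors (1,1).

Reading off H_k = ker ∂_k / im ∂_{k+1}:

  H_0: rank C_0 − rank ∂_1 = 3 − 2 = 1, and the invariant factors of ∂_1 are all 1, so H_0 ≅ Z.
  H_1: rank ker ∂_1 − rank ∂_2 = (3 − 2) − 0 = 1, and there is no ∂_2, so H_1 ≅ Z.

As a check, the Euler characteristic is 3 − 3 = 0, which agrees with 1 − 1 = 0.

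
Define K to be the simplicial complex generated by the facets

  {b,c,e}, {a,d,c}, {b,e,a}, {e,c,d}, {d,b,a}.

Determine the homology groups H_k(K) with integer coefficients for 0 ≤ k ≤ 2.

K has 5 vertices, 10 edges, 5 triangles.
rank ∂_0 = 0, rank ∂_1 = 4 ⇒ b_0 = 5 − 0 − 4 = 1; all invariant factors of ∂_1 are 1 so no torsion. So H_0 ≅ Z.
rank ∂_1 = 4, rank ∂_2 = 5 ⇒ b_1 = 10 − 4 − 5 = 1; all invariant factors of ∂_2 are 1 so no torsion. So H_1 ≅ Z.
rank ∂_2 = 5, rank ∂_3 = 0 ⇒ b_2 = 5 − 5 − 0 = 0. So H_2 ≅ 0.

H_0 = Z,  H_1 = Z,  H_2 = 0.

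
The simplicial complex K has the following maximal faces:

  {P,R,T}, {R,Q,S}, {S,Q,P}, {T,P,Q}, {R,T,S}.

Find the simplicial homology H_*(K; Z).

We work with the vertex ordering P < Q < R < S < T. The simplices of K, each written with vertices in increasing order, are:

  0-simplices (5): P, Q, R, S, T
  1-simplices (10): PQ, PR, PS, PT, QR, QS, QT, RS, RT, ST
  2-simplices (5): PQS, PQT, PRT, QRS, RST

Hence C_0 ≅ Z^5, C_1 ≅ Z^10, C_2 ≅ Z^5.

Boundary ∂_1: C_1 → C_0 sends each edge [p,q] (with p < q) to q − p. For instance
  ∂ST = T − S.
The 5×10 boundary matrix has rank 4 and Smith normal form diag(1,1,1,1).

Boundary ∂_2: C_2 → C_1 acts by ∂[p,q,r] = [q,r] − [p,r] + [p,q]. For instance
  ∂PQT = QT − PT + PQ,
  ∂QRS = RS − QS + QR.
This gives a 10×5 integer matrix of rank 5; reducing to Smith normal form yields diagonal entries (1,1,1,1,1).

Computing H_k = (kernel of ∂_k) / (image of ∂_{k+1}):

  H_0: rank C_0 − rank ∂_1 = 5 − 4 = 1, and the invariant factors of ∂_1 are all 1, so H_0 ≅ Z.
  H_1: rank ker ∂_1 − rank ∂_2 = (10 − 4) − 5 = 1, and the invariant factors of ∂_2 are all 1, so H_1 ≅ Z.
  H_2: rank ker ∂_2 − rank ∂_3 = (5 − 5) − 0 = 0, and there is no ∂_3, so H_2 ≅ 0.

As a check, the Euler characteristic is 5 − 10 + 5 = 0, which agrees with 1 − 1 + 0 = 0.
(K is a triangulation of the Möbius band.)

H_0 = Z,  H_1 = Z,  H_2 = 0.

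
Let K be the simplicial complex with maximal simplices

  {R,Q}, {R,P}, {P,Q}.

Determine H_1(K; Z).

H_1 ≅ Z.

K has 3 vertices, 3 edges.
rank ∂_1 = 2, rank ∂_2 = 0 ⇒ b_1 = 3 − 2 − 0 = 1. So H_1 = Z.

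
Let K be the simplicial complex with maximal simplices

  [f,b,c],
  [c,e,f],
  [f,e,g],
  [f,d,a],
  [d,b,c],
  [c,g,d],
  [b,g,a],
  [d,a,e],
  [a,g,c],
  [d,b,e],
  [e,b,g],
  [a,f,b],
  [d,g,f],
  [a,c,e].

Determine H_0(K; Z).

Take the total order a < b < c < d < e < f < g on the vertex set. Then K (dimension 2) consists of the simplices:

  0-simplices (7): a, b, c, d, e, f, g
  1-simplices (21): ab, ac, ad, ae, af, ag, bc, bd, be, bf, bg, cd, ce, cf, cg, de, df, dg, ef, eg, fg
  2-simplices (14): abf, abg, ace, acg, ade, adf, bcd, bcf, bde, beg, cdg, cef, dfg, efg

Hence C_0 ≅ Z^7, C_1 ≅ Z^21, C_2 ≅ Z^14.

Boundary ∂_1: C_1 → C_0 sends each edge [p,q] (with p < q) to q − p.
This gives a 7×21 integer matrix of rank 6; reducing to Smith normal form yields diagonal entries (1,1,1,1,1,1).

∂_2: C_2 → C_1 maps a triangle to the signed sum of its edges. For instance
  ∂adf = df − af + ad,
  ∂ace = ce − ae + ac.
This gives a 21×14 integer matrix of rank 13; reducing to Smith normal form yields diagonal entries (1,1,1,1,1,1,1,1,1,1,1,1,1).

Reading off H_k = ker ∂_k / im ∂_{k+1}:

  H_0: rank C_0 − rank ∂_1 = 7 − 6 = 1, and the invariant factors of ∂_1 are all 1, so H_0 = Z.

(K is a triangulation of the torus T^2.)

H_0 = Z.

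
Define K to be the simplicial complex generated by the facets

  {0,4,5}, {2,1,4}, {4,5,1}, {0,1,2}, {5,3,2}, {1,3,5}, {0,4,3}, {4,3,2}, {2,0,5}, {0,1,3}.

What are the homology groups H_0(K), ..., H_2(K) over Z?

H_0 = Z,  H_1 = Z/2Z,  H_2 = 0.

We work with the vertex ordering 0 < 1 < 2 < 3 < 4 < 5. The simplices of K, each written with vertices in increasing order, are:

  0-simplices (6): [0], [1], [2], [3], [4], [5]
  1-simplices (15): [0,1], [0,2], [0,3], [0,4], [0,5], [1,2], [1,3], [1,4], [1,5], [2,3], [2,4], [2,5], [3,4], [3,5], [4,5]
  2-simplices (10): [0,1,2], [0,1,3], [0,2,5], [0,3,4], [0,4,5], [1,2,4], [1,3,5], [1,4,5], [2,3,4], [2,3,5]

giving chain groups C_0 ≅ Z^6, C_1 ≅ Z^15, C_2 ≅ Z^10.

∂_1: C_1 → C_0 maps an edge to its endpoints' difference, ∂[p,q] = q − p. For instance
  ∂[2,4] = [4] − [2].
The resulting 6×15 matrix has rank 5, and its Smith normal form has invariant factors (1,1,1,1,1).

∂_2: C_2 → C_1 maps a triangle to the signed sum of its edges. For instance
  ∂[0,1,2] = [1,2] − [0,2] + [0,1],
  ∂[0,2,5] = [2,5] − [0,5] + [0,2].
The resulting 15×10 matrix has rank 10, and its Smith normal form has invariant factors (1,1,1,1,1,1,1,1,1,2).

Computing H_k = (kernel of ∂_k) / (image of ∂_{k+1}):

  H_0: rank C_0 − rank ∂_1 = 6 − 5 = 1, and the invariant factors of ∂_1 are all 1, so H_0 ≅ Z.
  H_1: rank ker ∂_1 − rank ∂_2 = (15 − 5) − 10 = 0, and ∂_2 has invariant factor 2 > 1, so H_1 ≅ Z/2Z.
  H_2: rank ker ∂_2 − rank ∂_3 = (10 − 10) − 0 = 0, and there is no ∂_3, so H_2 ≅ 0.

As a check, the Euler characteristic is 6 − 15 + 10 = 1, which agrees with 1 − 0 + 0 = 1.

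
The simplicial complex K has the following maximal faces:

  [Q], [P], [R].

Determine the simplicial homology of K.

H_0 = Z^3.

Fix the vertex order P < Q < R and write every simplex with vertices in increasing order. Then dim K = 0 and the simplices of K are:

  0-simplices (3): P, Q, R

giving chain groups C_0 ≅ Z^3.

Reading off H_k = ker ∂_k / im ∂_{k+1}:

  H_0: rank C_0 − rank ∂_1 = 3 − 0 = 3, and there is no ∂_1, so H_0 = Z^3.

(K is a triangulation of a set of 3 points.)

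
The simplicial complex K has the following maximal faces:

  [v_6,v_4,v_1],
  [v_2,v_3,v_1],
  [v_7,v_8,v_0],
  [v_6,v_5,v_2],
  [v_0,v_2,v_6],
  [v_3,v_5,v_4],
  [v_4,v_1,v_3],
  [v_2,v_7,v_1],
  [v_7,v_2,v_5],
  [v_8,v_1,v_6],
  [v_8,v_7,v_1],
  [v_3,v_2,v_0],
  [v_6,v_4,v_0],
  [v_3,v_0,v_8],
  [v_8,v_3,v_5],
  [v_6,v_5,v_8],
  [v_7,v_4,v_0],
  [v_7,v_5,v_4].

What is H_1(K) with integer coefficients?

Order the vertices as v_0 < v_1 < v_2 < v_3 < v_4 < v_5 < v_6 < v_7 < v_8. Listing each simplex with vertices in this order, K has dimension 2 with simplices:

  0-simplices (9): [v_0], [v_1], [v_2], [v_3], [v_4], [v_5], [v_6], [v_7], [v_8]
  1-simplices (27): (27 of them)
  2-simplices (18): (18 of them)

giving chain groups C_0 ≅ Z^9, C_1 ≅ Z^27, C_2 ≅ Z^18.

Boundary ∂_1: C_1 → C_0 sends each edge [p,q] (with p < q) to q − p. For instance
  ∂[v_3,v_4] = [v_4] − [v_3].
As a 9×27 matrix over Z this has rank 8, with invariant factors (1,1,1,1,1,1,1,1).

The boundary map ∂_2: C_2 → C_1 maps a triangle to the signed sum of its edges. For instance
  ∂[v_1,v_7,v_8] = [v_7,v_8] − [v_1,v_8] + [v_1,v_7],
  ∂[v_1,v_4,v_6] = [v_4,v_6] − [v_1,v_6] + [v_1,v_4].
The 27×18 boundary matrix has rank 17 and Smith normal form diag(1,1,1,1,1,1,1,1,1,1,1,1,1,1,1,1,1).

Now H_k = ker ∂_k / im ∂_{k+1}, so:

  H_1: rank ker ∂_1 − rank ∂_2 = (27 − 8) − 17 = 2, and the invariant factors of ∂_2 are all 1, so H_1 = Z^2.

H_1 = Z^2.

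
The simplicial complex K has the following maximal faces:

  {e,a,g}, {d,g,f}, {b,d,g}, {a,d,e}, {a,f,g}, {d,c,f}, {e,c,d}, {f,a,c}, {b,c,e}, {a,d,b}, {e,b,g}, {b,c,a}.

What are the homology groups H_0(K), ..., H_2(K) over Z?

We work with the vertex ordering a < b < c < d < e < f < g. The simplices of K, each written with vertices in increasing order, are:

  0-simplices (7): a, b, c, d, e, f, g
  1-simplices (18): ab, ac, ad, ae, af, ag, bc, bd, be, bg, cd, ce, cf, de, df, dg, eg, fg
  2-simplices (12): abc, abd, acf, ade, aeg, afg, bce, bdg, beg, cde, cdf, dfg

giving chain groups C_0 ≅ Z^7, C_1 ≅ Z^18, C_2 ≅ Z^12.

The boundary map ∂_1: C_1 → C_0 sends each edge [p,q] (with p < q) to q − p. For instance
  ∂bc = c − b.
As a 7×18 matrix over Z this has rank 6, with invariant factors (1,1,1,1,1,1).

Boundary ∂_2: C_2 → C_1 maps a triangle to the signed sum of its edges. For instance
  ∂beg = eg − bg + be,
  ∂ade = de − ae + ad.
This gives a 18×12 integer matrix of rank 12; reducing to Smith normal form yields diagonal entries (1,1,1,1,1,1,1,1,1,1,1,2).

Computing H_k = (kernel of ∂_k) / (image of ∂_{k+1}):

  H_0: rank C_0 − rank ∂_1 = 7 − 6 = 1, and the invariant factors of ∂_1 are all 1, so H_0 = Z.
  H_1: rank ker ∂_1 − rank ∂_2 = (18 − 6) − 12 = 0, and ∂_2 has invariant factor 2 > 1, so H_1 = Z/2.
  H_2: rank ker ∂_2 − rank ∂_3 = (12 − 12) − 0 = 0, and there is no ∂_3, so H_2 = 0.

H_0 ≅ Z,  H_1 ≅ Z/2,  H_2 = 0.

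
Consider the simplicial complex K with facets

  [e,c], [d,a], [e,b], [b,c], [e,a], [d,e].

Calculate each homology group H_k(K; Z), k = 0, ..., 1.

H_0 = Z,  H_1 = Z^2.

K has 5 vertices, 6 edges.
rank ∂_0 = 0, rank ∂_1 = 4 ⇒ b_0 = 5 − 0 − 4 = 1; all invariant factors of ∂_1 are 1 so no torsion. So H_0 = Z.
rank ∂_1 = 4, rank ∂_2 = 0 ⇒ b_1 = 6 − 4 − 0 = 2. So H_1 = Z^2.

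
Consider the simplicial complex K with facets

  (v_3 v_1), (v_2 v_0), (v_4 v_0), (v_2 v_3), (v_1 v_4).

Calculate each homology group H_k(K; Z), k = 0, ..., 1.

H_0 = Z,  H_1 = Z.

Fix the vertex order v_0 < v_1 < v_2 < v_3 < v_4 and write every simplex with vertices in increasing order. Then dim K = 1 and the simplices of K are:

  0-simplices (5): [v_0], [v_1], [v_2], [v_3], [v_4]
  1-simplices (5): [v_0,v_2], [v_0,v_4], [v_1,v_3], [v_1,v_4], [v_2,v_3]

giving chain groups C_0 ≅ Z^5, C_1 ≅ Z^5.

∂_1: C_1 → C_0 is given by ∂[p,q] = [q] − [p].
The resulting 5×5 matrix has rank 4, and its Smith normal form has invariant factors (1,1,1,1).

From H_k ≅ ker(∂_k) / im(∂_{k+1}) we obtain:

  H_0: rank C_0 − rank ∂_1 = 5 − 4 = 1, and the invariant factors of ∂_1 are all 1, so H_0 ≅ Z.
  H_1: rank ker ∂_1 − rank ∂_2 = (5 − 4) − 0 = 1, and there is no ∂_2, so H_1 ≅ Z.

As a check, the Euler characteristic is 5 − 5 = 0, which agrees with 1 − 1 = 0.
(K is a triangulation of the circle S^1.)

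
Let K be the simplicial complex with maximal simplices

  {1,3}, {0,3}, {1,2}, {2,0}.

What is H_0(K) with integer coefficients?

Take the total order 0 < 1 < 2 < 3 on the vertex set. Then K (dimension 1) consists of the simplices:

  0-simplices (4): [0], [1], [2], [3]
  1-simplices (4): [0,2], [0,3], [1,2], [1,3]

giving chain groups C_0 ≅ Z^4, C_1 ≅ Z^4.

Boundary ∂_1: C_1 → C_0 sends each edge [p,q] (with p < q) to q − p.
The 4×4 boundary matrix has rank 3 and Smith normal form diag(1,1,1).

Computing H_k = (kernel of ∂_k) / (image of ∂_{k+1}):

  H_0: rank C_0 − rank ∂_1 = 4 − 3 = 1, and the invariant factors of ∂_1 are all 1, so H_0 ≅ Z.

(K is a triangulation of the circle S^1.)

H_0 ≅ Z.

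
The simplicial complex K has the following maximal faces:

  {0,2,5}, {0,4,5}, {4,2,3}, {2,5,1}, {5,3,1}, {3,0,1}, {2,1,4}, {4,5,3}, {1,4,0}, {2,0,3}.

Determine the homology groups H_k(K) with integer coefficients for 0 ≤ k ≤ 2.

Fix the vertex order 0 < 1 < 2 < 3 < 4 < 5 and write every simplex with vertices in increasing order. Then dim K = 2 and the simplices of K are:

  0-simplices (6): [0], [1], [2], [3], [4], [5]
  1-simplices (15): [0,1], [0,2], [0,3], [0,4], [0,5], [1,2], [1,3], [1,4], [1,5], [2,3], [2,4], [2,5], [3,4], [3,5], [4,5]
  2-simplices (10): [0,1,3], [0,1,4], [0,2,3], [0,2,5], [0,4,5], [1,2,4], [1,2,5], [1,3,5], [2,3,4], [3,4,5]

so the chain groups are C_0 ≅ Z^6, C_1 ≅ Z^15, C_2 ≅ Z^10.

Boundary ∂_1: C_1 → C_0 maps an edge to its endpoints' difference, ∂[p,q] = q − p. For instance
  ∂[0,3] = [3] − [0].
The resulting 6×15 matrix has rank 5, and its Smith normal form has invariant factors (1,1,1,1,1).

The boundary map ∂_2: C_2 → C_1 acts by ∂[p,q,r] = [q,r] − [p,r] + [p,q]. For instance
  ∂[0,4,5] = [4,5] − [0,5] + [0,4],
  ∂[1,2,4] = [2,4] − [1,4] + [1,2].
The resulting 15×10 matrix has rank 10, and its Smith normal form has invariant factors (1,1,1,1,1,1,1,1,1,2).

Reading off H_k = ker ∂_k / im ∂_{k+1}:

  H_0: rank C_0 − rank ∂_1 = 6 − 5 = 1, and the invariant factors of ∂_1 are all 1, so H_0 = Z.
  H_1: rank ker ∂_1 − rank ∂_2 = (15 − 5) − 10 = 0, and ∂_2 has invariant factor 2 > 1, so H_1 = Z/2.
  H_2: rank ker ∂_2 − rank ∂_3 = (10 − 10) − 0 = 0, and there is no ∂_3, so H_2 = 0.

(K is a triangulation of the real projective plane RP^2.)

H_0 = Z,  H_1 = Z/2,  H_2 = 0.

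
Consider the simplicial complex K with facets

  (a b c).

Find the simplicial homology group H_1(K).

Take the total order a < b < c on the vertex set. Then K (dimension 2) consists of the simplices:

  0-simplices (3): a, b, c
  1-simplices (3): ab, ac, bc
  2-simplices (1): abc

giving chain groups C_0 ≅ Z^3, C_1 ≅ Z^3, C_2 ≅ Z^1.

Boundary ∂_1: C_1 → C_0 is given by ∂[p,q] = [q] − [p]. For instance
  ∂ab = b − a.
This gives a 3×3 integer matrix of rank 2; reducing to Smith normal form yields diagonal entries (1,1).

Boundary ∂_2: C_2 → C_1 acts by ∂[p,q,r] = [q,r] − [p,r] + [p,q]. For instance
  ∂abc = bc − ac + ab.
The 3×1 boundary matrix has rank 1 and Smith normal form diag(1).

Now H_k = ker ∂_k / im ∂_{k+1}, so:

  H_1: rank ker ∂_1 − rank ∂_2 = (3 − 2) − 1 = 0, and the invariant factors of ∂_2 are all 1, so H_1 ≅ 0.

H_1 ≅ 0.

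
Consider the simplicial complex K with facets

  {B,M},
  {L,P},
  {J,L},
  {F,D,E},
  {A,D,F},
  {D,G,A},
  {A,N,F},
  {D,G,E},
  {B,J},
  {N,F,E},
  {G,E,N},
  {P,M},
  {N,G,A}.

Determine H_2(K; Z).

H_2 = Z.

K has 11 vertices, 17 edges, 8 triangles.
rank ∂_2 = 7, rank ∂_3 = 0 ⇒ b_2 = 8 − 7 − 0 = 1. So H_2 ≅ Z.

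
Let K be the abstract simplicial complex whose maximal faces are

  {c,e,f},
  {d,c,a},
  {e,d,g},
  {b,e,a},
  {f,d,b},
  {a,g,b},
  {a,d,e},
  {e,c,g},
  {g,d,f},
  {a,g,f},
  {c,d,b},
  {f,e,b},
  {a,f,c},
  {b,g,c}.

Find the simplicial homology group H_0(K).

H_0 ≅ Z.

Fix the vertex order a < b < c < d < e < f < g and write every simplex with vertices in increasing order. Then dim K = 2 and the simplices of K are:

  0-simplices (7): a, b, c, d, e, f, g
  1-simplices (21): ab, ac, ad, ae, af, ag, bc, bd, be, bf, bg, cd, ce, cf, cg, de, df, dg, ef, eg, fg
  2-simplices (14): abe, abg, acd, acf, ade, afg, bcd, bcg, bdf, bef, cef, ceg, deg, dfg

giving chain groups C_0 ≅ Z^7, C_1 ≅ Z^21, C_2 ≅ Z^14.

∂_1: C_1 → C_0 maps an edge to its endpoints' difference, ∂[p,q] = q − p. For instance
  ∂ef = f − e.
As a 7×21 matrix over Z this has rank 6, with invariant factors (1,1,1,1,1,1).

The boundary map ∂_2: C_2 → C_1 acts by ∂[p,q,r] = [q,r] − [p,r] + [p,q]. For instance
  ∂bef = ef − bf + be,
  ∂bdf = df − bf + bd.
The 21×14 boundary matrix has rank 13 and Smith normal form diag(1,1,1,1,1,1,1,1,1,1,1,1,1).

From H_k ≅ ker(∂_k) / im(∂_{k+1}) we obtain:

  H_0: rank C_0 − rank ∂_1 = 7 − 6 = 1, and the invariant factors of ∂_1 are all 1, so H_0 ≅ Z.

(K is a triangulation of the torus T^2.)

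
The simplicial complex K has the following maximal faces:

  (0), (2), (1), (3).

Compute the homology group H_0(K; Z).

H_0 = Z^4.

K has 4 vertices.
rank ∂_0 = 0, rank ∂_1 = 0 ⇒ b_0 = 4 − 0 − 0 = 4. So H_0 ≅ Z^4.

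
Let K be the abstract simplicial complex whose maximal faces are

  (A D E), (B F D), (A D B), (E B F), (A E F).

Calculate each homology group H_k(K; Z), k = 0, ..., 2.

Take the total order A < B < D < E < F on the vertex set. Then K (dimension 2) consists of the simplices:

  0-simplices (5): A, B, D, E, F
  1-simplices (10): AB, AD, AE, AF, BD, BE, BF, DE, DF, EF
  2-simplices (5): ABD, ADE, AEF, BDF, BEF

giving chain groups C_0 ≅ Z^5, C_1 ≅ Z^10, C_2 ≅ Z^5.

∂_1: C_1 → C_0 maps an edge to its endpoints' difference, ∂[p,q] = q − p.
The 5×10 boundary matrix has rank 4 and Smith normal form diag(1,1,1,1).

∂_2: C_2 → C_1 sends each 2-simplex [p,q,r] to [q,r] − [p,r] + [p,q]. For instance
  ∂AEF = EF − AF + AE,
  ∂BDF = DF − BF + BD.
This gives a 10×5 integer matrix of rank 5; reducing to Smith normal form yields diagonal entries (1,1,1,1,1).

Computing H_k = (kernel of ∂_k) / (image of ∂_{k+1}):

  H_0: rank C_0 − rank ∂_1 = 5 − 4 = 1, and the invariant factors of ∂_1 are all 1, so H_0 = Z.
  H_1: rank ker ∂_1 − rank ∂_2 = (10 − 4) − 5 = 1, and the invariant factors of ∂_2 are all 1, so H_1 = Z.
  H_2: rank ker ∂_2 − rank ∂_3 = (5 − 5) − 0 = 0, and there is no ∂_3, so H_2 = 0.

H_0 = Z,  H_1 = Z,  H_2 = 0.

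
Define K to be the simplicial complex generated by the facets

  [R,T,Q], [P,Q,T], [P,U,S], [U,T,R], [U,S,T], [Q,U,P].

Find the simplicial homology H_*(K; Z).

K has 6 vertices, 12 edges, 6 triangles.
rank ∂_0 = 0, rank ∂_1 = 5 ⇒ b_0 = 6 − 0 − 5 = 1; all invariant factors of ∂_1 are 1 so no torsion. So H_0 = Z.
rank ∂_1 = 5, rank ∂_2 = 6 ⇒ b_1 = 12 − 5 − 6 = 1; all invariant factors of ∂_2 are 1 so no torsion. So H_1 = Z.
rank ∂_2 = 6, rank ∂_3 = 0 ⇒ b_2 = 6 − 6 − 0 = 0. So H_2 = 0.

H_0 ≅ Z,  H_1 ≅ Z,  H_2 = 0.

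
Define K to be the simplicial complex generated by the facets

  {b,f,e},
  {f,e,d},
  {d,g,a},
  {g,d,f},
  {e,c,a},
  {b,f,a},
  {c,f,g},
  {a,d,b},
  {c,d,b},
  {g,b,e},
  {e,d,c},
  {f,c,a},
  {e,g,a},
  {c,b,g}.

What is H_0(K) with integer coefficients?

K has 7 vertices, 21 edges, 14 triangles.
rank ∂_0 = 0, rank ∂_1 = 6 ⇒ b_0 = 7 − 0 − 6 = 1; all invariant factors of ∂_1 are 1 so no torsion. So H_0 ≅ Z.

H_0 ≅ Z.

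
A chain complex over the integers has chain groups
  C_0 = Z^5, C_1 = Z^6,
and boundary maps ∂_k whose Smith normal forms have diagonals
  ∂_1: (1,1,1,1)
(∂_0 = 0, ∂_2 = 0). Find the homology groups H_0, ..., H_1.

H_0: b_0 = 5 − 0 − 4 = 1; torsion from ∂_1 factors > 1: none. So H_0 = Z.
H_1: b_1 = 6 − 4 − 0 = 2; torsion from ∂_2 factors > 1: none. So H_1 = Z^2.

H_0 = Z,  H_1 = Z^2.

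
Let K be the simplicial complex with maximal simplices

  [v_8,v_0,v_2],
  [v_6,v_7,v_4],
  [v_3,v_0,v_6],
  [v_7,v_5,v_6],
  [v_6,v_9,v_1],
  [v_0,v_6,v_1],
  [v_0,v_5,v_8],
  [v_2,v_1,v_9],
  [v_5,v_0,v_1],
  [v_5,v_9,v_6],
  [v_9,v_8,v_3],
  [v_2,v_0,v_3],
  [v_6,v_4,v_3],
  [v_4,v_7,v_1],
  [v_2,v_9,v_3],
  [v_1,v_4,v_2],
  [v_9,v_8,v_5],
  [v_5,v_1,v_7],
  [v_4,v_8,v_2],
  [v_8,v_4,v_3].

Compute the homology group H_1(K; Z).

Order the vertices as v_0 < v_1 < v_2 < v_3 < v_4 < v_5 < v_6 < v_7 < v_8 < v_9. Listing each simplex with vertices in this order, K has dimension 2 with simplices:

  0-simplices (10): [v_0], [v_1], [v_2], [v_3], [v_4], [v_5], [v_6], [v_7], [v_8], [v_9]
  1-simplices (30): (30 of them)
  2-simplices (20): (20 of them)

Hence C_0 ≅ Z^10, C_1 ≅ Z^30, C_2 ≅ Z^20.

Boundary ∂_1: C_1 → C_0 maps an edge to its endpoints' difference, ∂[p,q] = q − p. For instance
  ∂[v_4,v_6] = [v_6] − [v_4].
The resulting 10×30 matrix has rank 9, and its Smith normal form has invariant factors (1,1,1,1,1,1,1,1,1).

∂_2: C_2 → C_1 acts by ∂[p,q,r] = [q,r] − [p,r] + [p,q]. For instance
  ∂[v_5,v_8,v_9] = [v_8,v_9] − [v_5,v_9] + [v_5,v_8],
  ∂[v_2,v_4,v_8] = [v_4,v_8] − [v_2,v_8] + [v_2,v_4].
The 30×20 boundary matrix has rank 20 and Smith normal form diag(1,1,1,1,1,1,1,1,1,1,1,1,1,1,1,1,1,1,1,2).

Reading off H_k = ker ∂_k / im ∂_{k+1}:

  H_1: rank ker ∂_1 − rank ∂_2 = (30 − 9) − 20 = 1, and ∂_2 has invariant factor 2 > 1, so H_1 = Z ⊕ Z/2Z.

(K is a triangulation of the Klein bottle.)

H_1 ≅ Z ⊕ Z/2Z.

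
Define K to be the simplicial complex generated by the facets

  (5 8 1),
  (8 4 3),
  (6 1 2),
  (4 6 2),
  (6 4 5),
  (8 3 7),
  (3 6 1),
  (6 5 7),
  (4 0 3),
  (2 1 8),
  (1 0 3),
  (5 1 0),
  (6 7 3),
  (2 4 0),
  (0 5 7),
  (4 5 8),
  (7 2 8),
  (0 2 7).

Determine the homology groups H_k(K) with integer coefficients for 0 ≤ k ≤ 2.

H_0 ≅ Z,  H_1 ≅ Z^2,  H_2 ≅ Z.

Order the vertices as 0 < 1 < 2 < 3 < 4 < 5 < 6 < 7 < 8. Listing each simplex with vertices in this order, K has dimension 2 with simplices:

  0-simplices (9): [0], [1], [2], [3], [4], [5], [6], [7], [8]
  1-simplices (27): (27 of them)
  2-simplices (18): [0,1,3], [0,1,5], [0,2,4], [0,2,7], [0,3,4], [0,5,7], [1,2,6], [1,2,8], [1,3,6], [1,5,8], [2,4,6], [2,7,8], [3,4,8], [3,6,7], [3,7,8], [4,5,6], [4,5,8], [5,6,7]

so the chain groups are C_0 ≅ Z^9, C_1 ≅ Z^27, C_2 ≅ Z^18.

The boundary map ∂_1: C_1 → C_0 sends each edge [p,q] (with p < q) to q − p.
This gives a 9×27 integer matrix of rank 8; reducing to Smith normal form yields diagonal entries (1,1,1,1,1,1,1,1).

Boundary ∂_2: C_2 → C_1 maps a triangle to the signed sum of its edges. For instance
  ∂[0,5,7] = [5,7] − [0,7] + [0,5],
  ∂[4,5,6] = [5,6] − [4,6] + [4,5].
The resulting 27×18 matrix has rank 17, and its Smith normal form has invariant factors (1,1,1,1,1,1,1,1,1,1,1,1,1,1,1,1,1).

Now H_k = ker ∂_k / im ∂_{k+1}, so:

  H_0: rank C_0 − rank ∂_1 = 9 − 8 = 1, and the invariant factors of ∂_1 are all 1, so H_0 ≅ Z.
  H_1: rank ker ∂_1 − rank ∂_2 = (27 − 8) − 17 = 2, and the invariant factors of ∂_2 are all 1, so H_1 ≅ Z^2.
  H_2: rank ker ∂_2 − rank ∂_3 = (18 − 17) − 0 = 1, and there is no ∂_3, so H_2 ≅ Z.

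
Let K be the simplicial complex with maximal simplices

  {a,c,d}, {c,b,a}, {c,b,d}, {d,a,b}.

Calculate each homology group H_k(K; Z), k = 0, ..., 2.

K has 4 vertices, 6 edges, 4 triangles.
rank ∂_0 = 0, rank ∂_1 = 3 ⇒ b_0 = 4 − 0 − 3 = 1; all invariant factors of ∂_1 are 1 so no torsion. So H_0 = Z.
rank ∂_1 = 3, rank ∂_2 = 3 ⇒ b_1 = 6 − 3 − 3 = 0; all invariant factors of ∂_2 are 1 so no torsion. So H_1 = 0.
rank ∂_2 = 3, rank ∂_3 = 0 ⇒ b_2 = 4 − 3 − 0 = 1. So H_2 = Z.

H_0 ≅ Z,  H_1 = 0,  H_2 ≅ Z.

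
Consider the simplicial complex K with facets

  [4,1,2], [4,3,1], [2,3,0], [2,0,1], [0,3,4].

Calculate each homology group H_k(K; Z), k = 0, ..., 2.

H_0 ≅ Z,  H_1 ≅ Z,  H_2 = 0.

Fix the vertex order 0 < 1 < 2 < 3 < 4 and write every simplex with vertices in increasing order. Then dim K = 2 and the simplices of K are:

  0-simplices (5): [0], [1], [2], [3], [4]
  1-simplices (10): [0,1], [0,2], [0,3], [0,4], [1,2], [1,3], [1,4], [2,3], [2,4], [3,4]
  2-simplices (5): [0,1,2], [0,2,3], [0,3,4], [1,2,4], [1,3,4]

Hence C_0 ≅ Z^5, C_1 ≅ Z^10, C_2 ≅ Z^5.

Boundary ∂_1: C_1 → C_0 maps an edge to its endpoints' difference, ∂[p,q] = q − p. For instance
  ∂[1,2] = [2] − [1].
As a 5×10 matrix over Z this has rank 4, with invariant factors (1,1,1,1).

The boundary map ∂_2: C_2 → C_1 acts by ∂[p,q,r] = [q,r] − [p,r] + [p,q]. For instance
  ∂[0,2,3] = [2,3] − [0,3] + [0,2],
  ∂[0,3,4] = [3,4] − [0,4] + [0,3].
The resulting 10×5 matrix has rank 5, and its Smith normal form has invariant factors (1,1,1,1,1).

Now H_k = ker ∂_k / im ∂_{k+1}, so:

  H_0: rank C_0 − rank ∂_1 = 5 − 4 = 1, and the invariant factors of ∂_1 are all 1, so H_0 = Z.
  H_1: rank ker ∂_1 − rank ∂_2 = (10 − 4) − 5 = 1, and the invariant factors of ∂_2 are all 1, so H_1 = Z.
  H_2: rank ker ∂_2 − rank ∂_3 = (5 − 5) − 0 = 0, and there is no ∂_3, so H_2 = 0.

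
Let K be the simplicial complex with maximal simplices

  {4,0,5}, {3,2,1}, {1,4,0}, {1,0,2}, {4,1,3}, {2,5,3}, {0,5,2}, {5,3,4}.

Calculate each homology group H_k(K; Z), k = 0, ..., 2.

H_0 ≅ Z,  H_1 = 0,  H_2 ≅ Z.

K has 6 vertices, 12 edges, 8 triangles.
rank ∂_0 = 0, rank ∂_1 = 5 ⇒ b_0 = 6 − 0 − 5 = 1; all invariant factors of ∂_1 are 1 so no torsion. So H_0 ≅ Z.
rank ∂_1 = 5, rank ∂_2 = 7 ⇒ b_1 = 12 − 5 − 7 = 0; all invariant factors of ∂_2 are 1 so no torsion. So H_1 ≅ 0.
rank ∂_2 = 7, rank ∂_3 = 0 ⇒ b_2 = 8 − 7 − 0 = 1. So H_2 ≅ Z.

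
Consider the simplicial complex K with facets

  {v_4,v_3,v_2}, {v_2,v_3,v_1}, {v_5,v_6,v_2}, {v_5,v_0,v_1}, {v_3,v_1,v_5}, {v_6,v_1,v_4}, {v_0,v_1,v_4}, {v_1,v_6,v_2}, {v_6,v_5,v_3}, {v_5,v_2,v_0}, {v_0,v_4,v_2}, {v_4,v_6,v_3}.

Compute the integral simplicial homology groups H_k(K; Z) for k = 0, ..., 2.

H_0 ≅ Z,  H_1 ≅ Z/2,  H_2 = 0.

K has 7 vertices, 18 edges, 12 triangles.
rank ∂_0 = 0, rank ∂_1 = 6 ⇒ b_0 = 7 − 0 − 6 = 1; all invariant factors of ∂_1 are 1 so no torsion. So H_0 ≅ Z.
rank ∂_1 = 6, rank ∂_2 = 12 ⇒ b_1 = 18 − 6 − 12 = 0; ∂_2 has invariant factor(s) [2] giving torsion. So H_1 ≅ Z/2.
rank ∂_2 = 12, rank ∂_3 = 0 ⇒ b_2 = 12 − 12 − 0 = 0. So H_2 ≅ 0.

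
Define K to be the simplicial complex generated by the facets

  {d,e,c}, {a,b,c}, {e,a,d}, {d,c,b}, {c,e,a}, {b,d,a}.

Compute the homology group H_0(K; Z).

H_0 = Z.

Fix the vertex order a < b < c < d < e and write every simplex with vertices in increasing order. Then dim K = 2 and the simplices of K are:

  0-simplices (5): a, b, c, d, e
  1-simplices (9): ab, ac, ad, ae, bc, bd, cd, ce, de
  2-simplices (6): abc, abd, ace, ade, bcd, cde

Hence C_0 ≅ Z^5, C_1 ≅ Z^9, C_2 ≅ Z^6.

Boundary ∂_1: C_1 → C_0 sends each edge [p,q] (with p < q) to q − p. For instance
  ∂ac = c − a.
The resulting 5×9 matrix has rank 4, and its Smith normal form has invariant factors (1,1,1,1).

∂_2: C_2 → C_1 acts by ∂[p,q,r] = [q,r] − [p,r] + [p,q]. For instance
  ∂abc = bc − ac + ab,
  ∂abd = bd − ad + ab.
The 9×6 boundary matrix has rank 5 and Smith normal form diag(1,1,1,1,1).

Reading off H_k = ker ∂_k / im ∂_{k+1}:

  H_0: rank C_0 − rank ∂_1 = 5 − 4 = 1, and the invariant factors of ∂_1 are all 1, so H_0 = Z.

(K is a triangulation of the 2-sphere S^2.)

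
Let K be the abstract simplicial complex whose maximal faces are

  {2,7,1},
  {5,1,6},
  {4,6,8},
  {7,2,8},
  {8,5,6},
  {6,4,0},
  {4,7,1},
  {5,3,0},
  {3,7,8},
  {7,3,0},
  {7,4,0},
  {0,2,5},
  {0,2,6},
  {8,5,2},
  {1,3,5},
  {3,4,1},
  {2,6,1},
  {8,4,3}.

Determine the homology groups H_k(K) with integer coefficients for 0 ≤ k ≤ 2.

Fix the vertex order 0 < 1 < 2 < 3 < 4 < 5 < 6 < 7 < 8 and write every simplex with vertices in increasing order. Then dim K = 2 and the simplices of K are:

  0-simplices (9): [0], [1], [2], [3], [4], [5], [6], [7], [8]
  1-simplices (27): (27 of them)
  2-simplices (18): [0,2,5], [0,2,6], [0,3,5], [0,3,7], [0,4,6], [0,4,7], [1,2,6], [1,2,7], [1,3,4], [1,3,5], [1,4,7], [1,5,6], [2,5,8], [2,7,8], [3,4,8], [3,7,8], [4,6,8], [5,6,8]

giving chain groups C_0 ≅ Z^9, C_1 ≅ Z^27, C_2 ≅ Z^18.

∂_1: C_1 → C_0 maps an edge to its endpoints' difference, ∂[p,q] = q − p. For instance
  ∂[1,7] = [7] − [1].
The 9×27 boundary matrix has rank 8 and Smith normal form diag(1,1,1,1,1,1,1,1).

The boundary map ∂_2: C_2 → C_1 maps a triangle to the signed sum of its edges. For instance
  ∂[1,4,7] = [4,7] − [1,7] + [1,4],
  ∂[2,7,8] = [7,8] − [2,8] + [2,7].
As a 27×18 matrix over Z this has rank 18, with invariant factors (1,1,1,1,1,1,1,1,1,1,1,1,1,1,1,1,1,2).

Now H_k = ker ∂_k / im ∂_{k+1}, so:

  H_0: rank C_0 − rank ∂_1 = 9 − 8 = 1, and the invariant factors of ∂_1 are all 1, so H_0 = Z.
  H_1: rank ker ∂_1 − rank ∂_2 = (27 − 8) − 18 = 1, and ∂_2 has invariant factor 2 > 1, so H_1 = Z ⊕ Z/2Z.
  H_2: rank ker ∂_2 − rank ∂_3 = (18 − 18) − 0 = 0, and there is no ∂_3, so H_2 = 0.

As a check, the Euler characteristic is 9 − 27 + 18 = 0, which agrees with 1 − 1 + 0 = 0.

H_0 ≅ Z,  H_1 ≅ Z ⊕ Z/2Z,  H_2 = 0.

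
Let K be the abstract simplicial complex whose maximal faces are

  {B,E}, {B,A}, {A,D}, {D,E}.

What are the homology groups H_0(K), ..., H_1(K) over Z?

Take the total order A < B < D < E on the vertex set. Then K (dimension 1) consists of the simplices:

  0-simplices (4): A, B, D, E
  1-simplices (4): AB, AD, BE, DE

giving chain groups C_0 ≅ Z^4, C_1 ≅ Z^4.

∂_1: C_1 → C_0 is given by ∂[p,q] = [q] − [p]. For instance
  ∂BE = E − B.
This gives a 4×4 integer matrix of rank 3; reducing to Smith normal form yields diagonal entries (1,1,1).

Reading off H_k = ker ∂_k / im ∂_{k+1}:

  H_0: rank C_0 − rank ∂_1 = 4 − 3 = 1, and the invariant factors of ∂_1 are all 1, so H_0 = Z.
  H_1: rank ker ∂_1 − rank ∂_2 = (4 − 3) − 0 = 1, and there is no ∂_2, so H_1 = Z.

As a check, the Euler characteristic is 4 − 4 = 0, which agrees with 1 − 1 = 0.

H_0 ≅ Z,  H_1 ≅ Z.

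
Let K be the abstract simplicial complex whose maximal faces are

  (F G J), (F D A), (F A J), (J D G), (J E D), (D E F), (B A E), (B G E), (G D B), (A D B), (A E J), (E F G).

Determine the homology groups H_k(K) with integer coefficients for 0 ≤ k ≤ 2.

Take the total order A < B < D < E < F < G < J on the vertex set. Then K (dimension 2) consists of the simplices:

  0-simplices (7): A, B, D, E, F, G, J
  1-simplices (18): AB, AD, AE, AF, AJ, BD, BE, BG, DE, DF, DG, DJ, EF, EG, EJ, FG, FJ, GJ
  2-simplices (12): ABD, ABE, ADF, AEJ, AFJ, BDG, BEG, DEF, DEJ, DGJ, EFG, FGJ

giving chain groups C_0 ≅ Z^7, C_1 ≅ Z^18, C_2 ≅ Z^12.

The boundary map ∂_1: C_1 → C_0 is given by ∂[p,q] = [q] − [p]. For instance
  ∂EJ = J − E.
The resulting 7×18 matrix has rank 6, and its Smith normal form has invariant factors (1,1,1,1,1,1).

∂_2: C_2 → C_1 maps a triangle to the signed sum of its edges. For instance
  ∂FGJ = GJ − FJ + FG,
  ∂ABD = BD − AD + AB.
The 18×12 boundary matrix has rank 12 and Smith normal form diag(1,1,1,1,1,1,1,1,1,1,1,2).

Reading off H_k = ker ∂_k / im ∂_{k+1}:

  H_0: rank C_0 − rank ∂_1 = 7 − 6 = 1, and the invariant factors of ∂_1 are all 1, so H_0 ≅ Z.
  H_1: rank ker ∂_1 − rank ∂_2 = (18 − 6) − 12 = 0, and ∂_2 has invariant factor 2 > 1, so H_1 ≅ Z_2.
  H_2: rank ker ∂_2 − rank ∂_3 = (12 − 12) − 0 = 0, and there is no ∂_3, so H_2 ≅ 0.

H_0 ≅ Z,  H_1 ≅ Z_2,  H_2 = 0.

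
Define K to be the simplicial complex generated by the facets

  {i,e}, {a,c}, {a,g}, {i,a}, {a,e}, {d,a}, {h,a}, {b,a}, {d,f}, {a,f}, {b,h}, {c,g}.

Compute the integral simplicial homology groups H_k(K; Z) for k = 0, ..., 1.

H_0 = Z,  H_1 = Z^4.

Fix the vertex order a < b < c < d < e < f < g < h < i and write every simplex with vertices in increasing order. Then dim K = 1 and the simplices of K are:

  0-simplices (9): a, b, c, d, e, f, g, h, i
  1-simplices (12): ab, ac, ad, ae, af, ag, ah, ai, bh, cg, df, ei

Hence C_0 ≅ Z^9, C_1 ≅ Z^12.

∂_1: C_1 → C_0 maps an edge to its endpoints' difference, ∂[p,q] = q − p. For instance
  ∂ae = e − a.
This gives a 9×12 integer matrix of rank 8; reducing to Smith normal form yields diagonal entries (1,1,1,1,1,1,1,1).

Computing H_k = (kernel of ∂_k) / (image of ∂_{k+1}):

  H_0: rank C_0 − rank ∂_1 = 9 − 8 = 1, and the invariant factors of ∂_1 are all 1, so H_0 = Z.
  H_1: rank ker ∂_1 − rank ∂_2 = (12 − 8) − 0 = 4, and there is no ∂_2, so H_1 = Z^4.

As a check, the Euler characteristic is 9 − 12 = -3, which agrees with 1 − 4 = -3.
(K is a triangulation of a wedge of 4 circles.)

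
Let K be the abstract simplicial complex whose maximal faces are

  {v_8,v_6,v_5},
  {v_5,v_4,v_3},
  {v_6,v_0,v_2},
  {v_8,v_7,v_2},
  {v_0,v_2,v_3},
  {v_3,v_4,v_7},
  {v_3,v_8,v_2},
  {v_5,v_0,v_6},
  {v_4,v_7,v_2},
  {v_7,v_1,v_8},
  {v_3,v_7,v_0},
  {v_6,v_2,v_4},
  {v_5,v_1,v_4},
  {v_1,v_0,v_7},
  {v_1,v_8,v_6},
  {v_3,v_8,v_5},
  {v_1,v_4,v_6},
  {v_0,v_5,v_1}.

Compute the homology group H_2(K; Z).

Take the total order v_0 < v_1 < v_2 < v_3 < v_4 < v_5 < v_6 < v_7 < v_8 on the vertex set. Then K (dimension 2) consists of the simplices:

  0-simplices (9): [v_0], [v_1], [v_2], [v_3], [v_4], [v_5], [v_6], [v_7], [v_8]
  1-simplices (27): (27 of them)
  2-simplices (18): (18 of them)

giving chain groups C_0 ≅ Z^9, C_1 ≅ Z^27, C_2 ≅ Z^18.

∂_1: C_1 → C_0 is given by ∂[p,q] = [q] − [p]. For instance
  ∂[v_2,v_3] = [v_3] − [v_2].
As a 9×27 matrix over Z this has rank 8, with invariant factors (1,1,1,1,1,1,1,1).

Boundary ∂_2: C_2 → C_1 sends each 2-simplex [p,q,r] to [q,r] − [p,r] + [p,q]. For instance
  ∂[v_2,v_3,v_8] = [v_3,v_8] − [v_2,v_8] + [v_2,v_3],
  ∂[v_3,v_5,v_8] = [v_5,v_8] − [v_3,v_8] + [v_3,v_5].
This gives a 27×18 integer matrix of rank 18; reducing to Smith normal form yields diagonal entries (1,1,1,1,1,1,1,1,1,1,1,1,1,1,1,1,1,2).

Computing H_k = (kernel of ∂_k) / (image of ∂_{k+1}):

  H_2: rank ker ∂_2 − rank ∂_3 = (18 − 18) − 0 = 0, and there is no ∂_3, so H_2 = 0.

(K is a triangulation of the Klein bottle.)

H_2 = 0.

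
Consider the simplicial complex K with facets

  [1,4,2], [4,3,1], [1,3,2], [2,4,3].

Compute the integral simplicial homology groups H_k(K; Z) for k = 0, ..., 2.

Fix the vertex order 1 < 2 < 3 < 4 and write every simplex with vertices in increasing order. Then dim K = 2 and the simplices of K are:

  0-simplices (4): [1], [2], [3], [4]
  1-simplices (6): [1,2], [1,3], [1,4], [2,3], [2,4], [3,4]
  2-simplices (4): [1,2,3], [1,2,4], [1,3,4], [2,3,4]

Hence C_0 ≅ Z^4, C_1 ≅ Z^6, C_2 ≅ Z^4.

∂_1: C_1 → C_0 maps an edge to its endpoints' difference, ∂[p,q] = q − p. For instance
  ∂[1,4] = [4] − [1].
This gives a 4×6 integer matrix of rank 3; reducing to Smith normal form yields diagonal entries (1,1,1).

Boundary ∂_2: C_2 → C_1 sends each 2-simplex [p,q,r] to [q,r] − [p,r] + [p,q]. For instance
  ∂[1,2,3] = [2,3] − [1,3] + [1,2],
  ∂[1,3,4] = [3,4] − [1,4] + [1,3].
The 6×4 boundary matrix has rank 3 and Smith normal form diag(1,1,1).

Reading off H_k = ker ∂_k / im ∂_{k+1}:

  H_0: rank C_0 − rank ∂_1 = 4 − 3 = 1, and the invariant factors of ∂_1 are all 1, so H_0 ≅ Z.
  H_1: rank ker ∂_1 − rank ∂_2 = (6 − 3) − 3 = 0, and the invariant factors of ∂_2 are all 1, so H_1 ≅ 0.
  H_2: rank ker ∂_2 − rank ∂_3 = (4 − 3) − 0 = 1, and there is no ∂_3, so H_2 ≅ Z.

H_0 = Z,  H_1 = 0,  H_2 = Z.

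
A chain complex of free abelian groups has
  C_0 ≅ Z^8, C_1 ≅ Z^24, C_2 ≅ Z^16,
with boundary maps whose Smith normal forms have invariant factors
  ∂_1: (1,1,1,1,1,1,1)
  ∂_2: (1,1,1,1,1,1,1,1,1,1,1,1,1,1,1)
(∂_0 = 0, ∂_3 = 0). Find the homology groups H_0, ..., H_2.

H_0: b_0 = 8 − 0 − 7 = 1; torsion from ∂_1 factors > 1: none. So H_0 = Z.
H_1: b_1 = 24 − 7 − 15 = 2; torsion from ∂_2 factors > 1: none. So H_1 = Z^2.
H_2: b_2 = 16 − 15 − 0 = 1; torsion from ∂_3 factors > 1: none. So H_2 = Z.

H_0 = Z,  H_1 = Z^2,  H_2 = Z.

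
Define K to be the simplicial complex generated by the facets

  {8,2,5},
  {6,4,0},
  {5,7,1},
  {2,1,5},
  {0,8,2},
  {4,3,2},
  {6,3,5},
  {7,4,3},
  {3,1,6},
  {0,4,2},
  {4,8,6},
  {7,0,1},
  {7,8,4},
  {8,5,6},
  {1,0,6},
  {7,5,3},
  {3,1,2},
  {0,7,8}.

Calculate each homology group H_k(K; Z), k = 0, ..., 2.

K has 9 vertices, 27 edges, 18 triangles.
rank ∂_0 = 0, rank ∂_1 = 8 ⇒ b_0 = 9 − 0 − 8 = 1; all invariant factors of ∂_1 are 1 so no torsion. So H_0 ≅ Z.
rank ∂_1 = 8, rank ∂_2 = 18 ⇒ b_1 = 27 − 8 − 18 = 1; ∂_2 has invariant factor(s) [2] giving torsion. So H_1 ≅ Z ⊕ Z_2.
rank ∂_2 = 18, rank ∂_3 = 0 ⇒ b_2 = 18 − 18 − 0 = 0. So H_2 ≅ 0.

H_0 ≅ Z,  H_1 ≅ Z ⊕ Z_2,  H_2 = 0.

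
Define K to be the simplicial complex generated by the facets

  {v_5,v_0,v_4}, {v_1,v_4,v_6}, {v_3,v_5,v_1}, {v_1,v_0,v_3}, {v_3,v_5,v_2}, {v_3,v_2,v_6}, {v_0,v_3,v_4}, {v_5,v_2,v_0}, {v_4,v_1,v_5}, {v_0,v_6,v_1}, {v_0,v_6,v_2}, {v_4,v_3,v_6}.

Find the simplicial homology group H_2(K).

H_2 = 0.

Order the vertices as v_0 < v_1 < v_2 < v_3 < v_4 < v_5 < v_6. Listing each simplex with vertices in this order, K has dimension 2 with simplices:

  0-simplices (7): [v_0], [v_1], [v_2], [v_3], [v_4], [v_5], [v_6]
  1-simplices (18): (18 of them)
  2-simplices (12): (12 of them)

Hence C_0 ≅ Z^7, C_1 ≅ Z^18, C_2 ≅ Z^12.

Boundary ∂_1: C_1 → C_0 is given by ∂[p,q] = [q] − [p].
This gives a 7×18 integer matrix of rank 6; reducing to Smith normal form yields diagonal entries (1,1,1,1,1,1).

∂_2: C_2 → C_1 maps a triangle to the signed sum of its edges. For instance
  ∂[v_3,v_4,v_6] = [v_4,v_6] − [v_3,v_6] + [v_3,v_4],
  ∂[v_1,v_4,v_6] = [v_4,v_6] − [v_1,v_6] + [v_1,v_4].
This gives a 18×12 integer matrix of rank 12; reducing to Smith normal form yields diagonal entries (1,1,1,1,1,1,1,1,1,1,1,2).

Computing H_k = (kernel of ∂_k) / (image of ∂_{k+1}):

  H_2: rank ker ∂_2 − rank ∂_3 = (12 − 12) − 0 = 0, and there is no ∂_3, so H_2 ≅ 0.

(K is a triangulation of the real projective plane RP^2.)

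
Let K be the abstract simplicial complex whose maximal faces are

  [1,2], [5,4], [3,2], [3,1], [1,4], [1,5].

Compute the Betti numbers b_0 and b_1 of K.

Take the total order 1 < 2 < 3 < 4 < 5 on the vertex set. Then K (dimension 1) consists of the simplices:

  0-simplices (5): [1], [2], [3], [4], [5]
  1-simplices (6): [1,2], [1,3], [1,4], [1,5], [2,3], [4,5]

so the chain groups are C_0 ≅ Z^5, C_1 ≅ Z^6.

Boundary ∂_1: C_1 → C_0 maps an edge to its endpoints' difference, ∂[p,q] = q − p. For instance
  ∂[1,4] = [4] − [1].
As a 5×6 matrix over Z this has rank 4, with invariant factors (1,1,1,1).

Computing H_k = (kernel of ∂_k) / (image of ∂_{k+1}):

  H_0: rank C_0 − rank ∂_1 = 5 − 4 = 1, and the invariant factors of ∂_1 are all 1, so H_0 ≅ Z.
  H_1: rank ker ∂_1 − rank ∂_2 = (6 − 4) − 0 = 2, and there is no ∂_2, so H_1 ≅ Z^2.

Hence the Betti numbers are b_0 = 1, b_1 = 2.

b_0 = 1, b_1 = 2.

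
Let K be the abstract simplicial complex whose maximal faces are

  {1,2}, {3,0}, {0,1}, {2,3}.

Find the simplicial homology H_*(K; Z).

H_0 = Z,  H_1 = Z.

We work with the vertex ordering 0 < 1 < 2 < 3. The simplices of K, each written with vertices in increasing order, are:

  0-simplices (4): [0], [1], [2], [3]
  1-simplices (4): [0,1], [0,3], [1,2], [2,3]

giving chain groups C_0 ≅ Z^4, C_1 ≅ Z^4.

∂_1: C_1 → C_0 sends each edge [p,q] (with p < q) to q − p. For instance
  ∂[1,2] = [2] − [1].
This gives a 4×4 integer matrix of rank 3; reducing to Smith normal form yields diagonal entries (1,1,1).

Computing H_k = (kernel of ∂_k) / (image of ∂_{k+1}):

  H_0: rank C_0 − rank ∂_1 = 4 − 3 = 1, and the invariant factors of ∂_1 are all 1, so H_0 ≅ Z.
  H_1: rank ker ∂_1 − rank ∂_2 = (4 − 3) − 0 = 1, and there is no ∂_2, so H_1 ≅ Z.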